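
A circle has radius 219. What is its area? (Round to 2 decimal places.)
Area = pi * r²
Area = pi * 219²
Area = pi * 47961
Area = 150673.93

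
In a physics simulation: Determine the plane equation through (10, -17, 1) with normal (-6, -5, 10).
d = n·P = (-6)(10) + (-5)(-17) + (10)(1) = 35
Plane: -6x - 5y + 10z = 35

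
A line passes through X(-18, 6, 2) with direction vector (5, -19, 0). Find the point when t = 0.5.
P(0.5) = (-18 + 5(0.5), 6 + (-19)(0.5), 2 + 0(0.5)) = (-15.5, -3.5, 2)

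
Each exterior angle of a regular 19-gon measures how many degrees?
Exterior angle of a regular n-gon = 360/n
Exterior angle = 360/19
Exterior angle = 18.95 degrees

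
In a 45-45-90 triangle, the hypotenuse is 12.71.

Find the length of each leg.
In a 45-45-90 triangle, hypotenuse = leg·√2  →  leg = hypotenuse/√2
leg = 12.71/√2 = 8.987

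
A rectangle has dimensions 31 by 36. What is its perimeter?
Perimeter = 2 * (length + width)
Perimeter = 2 * (31 + 36)
Perimeter = 2 * 67
Perimeter = 134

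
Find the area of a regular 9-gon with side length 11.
For a regular 9-gon with side length s = 11:
Apothem a = s / (2*tan(pi/9)) = 11 / (2*tan(pi/9)) ≈ 15.1111
Perimeter P = 9 * 11 = 99
Area = (1/2) * P * a = (1/2) * 99 * 15.1111 = 748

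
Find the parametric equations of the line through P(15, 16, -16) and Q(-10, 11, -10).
Direction vector d = Q - P = (-25, -5, 6)
x = 15 - 25t, y = 16 - 5t, z = -16 + 6t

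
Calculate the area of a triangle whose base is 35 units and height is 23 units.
Area = (1/2) * base * height
Area = (1/2) * 35 * 23
Area = 402.50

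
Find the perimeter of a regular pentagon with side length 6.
Perimeter = number of sides * side length
Perimeter = 5 * 6
Perimeter = 30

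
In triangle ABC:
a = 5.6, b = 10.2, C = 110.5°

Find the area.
Using A = ½ab·sin(C):
A = ½·5.6·10.2·sin(110.5°) = ½·57.12·0.936672 = 26.75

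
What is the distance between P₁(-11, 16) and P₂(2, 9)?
Using the distance formula: d = sqrt((x₂-x₁)² + (y₂-y₁)²)
dx = 2 - (-11) = 13
dy = 9 - 16 = -7
d = sqrt(13² + (-7)²) = sqrt(169 + 49) = sqrt(218) = 14.76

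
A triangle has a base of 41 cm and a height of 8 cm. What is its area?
Area = (1/2) * base * height
Area = (1/2) * 41 * 8
Area = 164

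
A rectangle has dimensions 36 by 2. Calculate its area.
Area = length * width
Area = 36 * 2
Area = 72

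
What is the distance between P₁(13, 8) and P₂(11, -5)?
Using the distance formula: d = sqrt((x₂-x₁)² + (y₂-y₁)²)
dx = 11 - 13 = -2
dy = (-5) - 8 = -13
d = sqrt((-2)² + (-13)²) = sqrt(4 + 169) = sqrt(173) = 13.15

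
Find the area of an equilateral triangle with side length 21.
Area = (sqrt(3)/4) * s²
Area = (sqrt(3)/4) * 21²
Area = (sqrt(3)/4) * 441
Area = 190.96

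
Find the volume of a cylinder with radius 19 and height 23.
Volume = pi * r² * h
Volume = pi * 19² * 23
Volume = pi * 361 * 23
Volume = pi * 8303
Volume = 26084.64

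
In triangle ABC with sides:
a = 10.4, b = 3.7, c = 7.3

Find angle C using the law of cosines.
cos(C) = (a² + b² - c²)/(2ab)
cos(C) = (10.4² + 3.7² - 7.3²)/(2·10.4·3.7) = 68.56/76.96 = 0.890852
C = arccos(0.890852) = 27.02°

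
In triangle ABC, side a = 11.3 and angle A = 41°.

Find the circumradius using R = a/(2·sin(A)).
R = a/(2·sin(A)) = 11.3/(2·sin(41°))
R = 11.3/(2·0.656059) = 11.3/1.312118 = 8.612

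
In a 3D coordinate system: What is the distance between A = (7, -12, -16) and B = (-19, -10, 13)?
d = √[(-26)² + (2)² + (29)²] = √1521 = 39.0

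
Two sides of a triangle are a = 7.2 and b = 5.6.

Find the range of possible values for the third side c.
By the triangle inequality: |a - b| < c < a + b
|7.2 - 5.6| < c < 7.2 + 5.6
1.6 < c < 12.8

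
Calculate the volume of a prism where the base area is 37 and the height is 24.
Volume = base area * height
Volume = 37 * 24
Volume = 888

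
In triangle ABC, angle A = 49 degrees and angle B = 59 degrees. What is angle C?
Sum of angles in a triangle = 180 degrees
Third angle = 180 - 49 - 59
Third angle = 72 degrees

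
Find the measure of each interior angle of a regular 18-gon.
Interior angle of a regular n-gon = (n-2)*180/n
Interior angle = (18-2)*180/18
Interior angle = 16*180/18
Interior angle = 2880/18
Interior angle = 160 degrees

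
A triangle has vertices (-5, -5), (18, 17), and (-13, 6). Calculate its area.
Using the coordinate formula: Area = (1/2)|x₁(y₂-y₃) + x₂(y₃-y₁) + x₃(y₁-y₂)|
Area = (1/2)|(-5)(17-6) + 18(6-(-5)) + (-13)((-5)-17)|
Area = (1/2)|(-5)*11 + 18*11 + (-13)*(-22)|
Area = (1/2)|(-55) + 198 + 286|
Area = (1/2)*429 = 214.50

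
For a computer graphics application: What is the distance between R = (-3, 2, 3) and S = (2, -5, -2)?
d = √[(5)² + (-7)² + (-5)²] = √99 = 9.95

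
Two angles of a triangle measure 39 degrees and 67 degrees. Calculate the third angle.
Sum of angles in a triangle = 180 degrees
Third angle = 180 - 39 - 67
Third angle = 74 degrees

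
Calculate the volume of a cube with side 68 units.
Volume = s³
Volume = 68³
Volume = 314432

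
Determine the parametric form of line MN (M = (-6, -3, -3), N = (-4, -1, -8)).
Direction vector d = N - M = (2, 2, -5)
x = -6 + 2t, y = -3 + 2t, z = -3 - 5t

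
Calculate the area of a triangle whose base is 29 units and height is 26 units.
Area = (1/2) * base * height
Area = (1/2) * 29 * 26
Area = 377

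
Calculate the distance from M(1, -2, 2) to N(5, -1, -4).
d = √[(4)² + (1)² + (-6)²] = √53 = 7.28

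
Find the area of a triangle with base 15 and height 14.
Area = (1/2) * base * height
Area = (1/2) * 15 * 14
Area = 105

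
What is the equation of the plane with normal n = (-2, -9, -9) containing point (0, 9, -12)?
d = n·P = (-2)(0) + (-9)(9) + (-9)(-12) = 27
Plane: -2x - 9y - 9z = 27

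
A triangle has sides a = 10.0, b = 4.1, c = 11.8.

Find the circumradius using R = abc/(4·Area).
s = (a+b+c)/2 = 12.95
Area = √(s(s-a)(s-b)(s-c)) = √(12.95·2.95·8.85·1.15) = 19.7182
R = abc/(4·Area) = (10.0·4.1·11.8)/(4·19.7182) = 483.8/78.8728 = 6.134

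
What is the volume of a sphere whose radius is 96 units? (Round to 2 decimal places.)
Volume = (4/3) * pi * r³
Volume = (4/3) * pi * 96³
Volume = (4/3) * pi * 884736
Volume = 3705973.49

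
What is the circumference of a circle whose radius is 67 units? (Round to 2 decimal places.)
Circumference = 2 * pi * r
Circumference = 2 * pi * 67
Circumference = 420.97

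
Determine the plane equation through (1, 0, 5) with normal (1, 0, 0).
d = n·P = (1)(1) + (0)(0) + (0)(5) = 1
Plane: x = 1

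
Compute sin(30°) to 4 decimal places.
sin(30 degrees) = 1/2
Decimal approximation: 0.5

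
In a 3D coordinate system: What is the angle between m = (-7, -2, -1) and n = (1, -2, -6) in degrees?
m·n = 3, |m|² = 54, |n|² = 41
cos θ = 3/√2214 ≈ 0.06376
θ ≈ 86.34°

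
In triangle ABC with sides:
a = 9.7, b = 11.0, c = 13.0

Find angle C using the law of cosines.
cos(C) = (a² + b² - c²)/(2ab)
cos(C) = (9.7² + 11.0² - 13.0²)/(2·9.7·11.0) = 46.09/213.4 = 0.215979
C = arccos(0.215979) = 77.53°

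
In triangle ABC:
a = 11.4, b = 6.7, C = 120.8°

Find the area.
Using A = ½ab·sin(C):
A = ½·11.4·6.7·sin(120.8°) = ½·76.38·0.858960 = 32.8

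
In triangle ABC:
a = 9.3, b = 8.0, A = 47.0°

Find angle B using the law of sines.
sin(B)/b = sin(A)/a
sin(B) = b·sin(A)/a = 8.0·sin(47.0°)/9.3 = 0.629121
B = arcsin(0.629121) = 38.99°  (b ≤ a, so B ≤ A and the acute solution is unique)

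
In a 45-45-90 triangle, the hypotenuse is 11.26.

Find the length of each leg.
In a 45-45-90 triangle, hypotenuse = leg·√2  →  leg = hypotenuse/√2
leg = 11.26/√2 = 7.962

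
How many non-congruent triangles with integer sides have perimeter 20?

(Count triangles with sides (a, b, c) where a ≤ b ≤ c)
With a ≤ b ≤ c and a + b + c = 20, the triangle inequality a + b > c gives c < 20/2, so c ≤ 9.
Iterate a from 1 to ⌊p/3⌋ = 6; for each a, b ranges from a to ⌊(p−a)/2⌋ with c = p − a − b, keeping only c ≥ b.
Triples: (2, 9, 9), (3, 8, 9), (4, 7, 9), …
Count = 8 triangles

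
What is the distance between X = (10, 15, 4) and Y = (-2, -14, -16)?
d = √[(-12)² + (-29)² + (-20)²] = √1385 = 37.22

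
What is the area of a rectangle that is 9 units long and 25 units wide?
Area = length * width
Area = 9 * 25
Area = 225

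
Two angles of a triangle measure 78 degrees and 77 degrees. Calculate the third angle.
Sum of angles in a triangle = 180 degrees
Third angle = 180 - 78 - 77
Third angle = 25 degrees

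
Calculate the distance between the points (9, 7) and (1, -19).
Using the distance formula: d = sqrt((x₂-x₁)² + (y₂-y₁)²)
dx = 1 - 9 = -8
dy = (-19) - 7 = -26
d = sqrt((-8)² + (-26)²) = sqrt(64 + 676) = sqrt(740) = 27.20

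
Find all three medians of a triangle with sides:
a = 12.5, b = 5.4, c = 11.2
Using m_x = ½√(2y² + 2z² - x²):
m_a = ½√(2·5.4² + 2·11.2² - 12.5²) = ½√152.95 = 6.184
m_b = ½√(2·12.5² + 2·11.2² - 5.4²) = ½√534.22 = 11.56
m_c = ½√(2·12.5² + 2·5.4² - 11.2²) = ½√245.38 = 7.832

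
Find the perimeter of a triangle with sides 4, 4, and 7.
Perimeter = sum of all sides
Perimeter = 4 + 4 + 7
Perimeter = 15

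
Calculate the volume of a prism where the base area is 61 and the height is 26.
Volume = base area * height
Volume = 61 * 26
Volume = 1586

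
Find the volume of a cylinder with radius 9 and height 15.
Volume = pi * r² * h
Volume = pi * 9² * 15
Volume = pi * 81 * 15
Volume = pi * 1215
Volume = 3817.04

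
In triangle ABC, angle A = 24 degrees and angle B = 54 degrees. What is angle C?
Sum of angles in a triangle = 180 degrees
Third angle = 180 - 24 - 54
Third angle = 102 degrees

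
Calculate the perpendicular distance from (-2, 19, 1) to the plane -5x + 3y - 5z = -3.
d = |(-5)(-2) + 3(19) + (-5)(1) - (-3)| / √((-5)² + 3² + (-5)²) = 65/√59 = 8.462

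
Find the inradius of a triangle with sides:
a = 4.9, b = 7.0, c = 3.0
s = (a+b+c)/2 = (4.9+7.0+3.0)/2 = 7.45
Area = √(s(s-a)(s-b)(s-c)) = √(7.45·2.55·0.45·4.45) = 6.16786
r = Area/s = 6.16786/7.45 = 0.8279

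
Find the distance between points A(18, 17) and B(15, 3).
Using the distance formula: d = sqrt((x₂-x₁)² + (y₂-y₁)²)
dx = 15 - 18 = -3
dy = 3 - 17 = -14
d = sqrt((-3)² + (-14)²) = sqrt(9 + 196) = sqrt(205) = 14.32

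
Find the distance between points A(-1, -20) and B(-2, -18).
Using the distance formula: d = sqrt((x₂-x₁)² + (y₂-y₁)²)
dx = (-2) - (-1) = -1
dy = (-18) - (-20) = 2
d = sqrt((-1)² + 2²) = sqrt(1 + 4) = sqrt(5) = 2.24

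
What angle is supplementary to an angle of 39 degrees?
Supplementary angles sum to 180 degrees.
Other angle = 180 - 39
Other angle = 141 degrees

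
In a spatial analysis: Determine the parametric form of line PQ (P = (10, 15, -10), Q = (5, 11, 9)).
Direction vector d = Q - P = (-5, -4, 19)
x = 10 - 5t, y = 15 - 4t, z = -10 + 19t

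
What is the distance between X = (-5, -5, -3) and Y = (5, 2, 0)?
d = √[(10)² + (7)² + (3)²] = √158 = 12.57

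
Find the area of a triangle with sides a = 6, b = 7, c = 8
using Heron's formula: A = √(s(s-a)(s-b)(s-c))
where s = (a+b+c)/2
s = (6+7+8)/2 = 10.5
A = √(10.5·4.5·3.5·2.5) = √413.4375 = 20.33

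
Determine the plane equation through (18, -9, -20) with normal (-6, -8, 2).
d = n·P = (-6)(18) + (-8)(-9) + (2)(-20) = -76
Plane: -6x - 8y + 2z = -76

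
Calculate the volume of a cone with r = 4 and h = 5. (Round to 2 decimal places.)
Volume = (1/3) * pi * r² * h
Volume = (1/3) * pi * 4² * 5
Volume = (1/3) * pi * 16 * 5
Volume = (1/3) * pi * 80
Volume = 83.78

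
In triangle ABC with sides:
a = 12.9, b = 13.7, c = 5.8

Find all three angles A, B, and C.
By the law of cosines:
cos(A) = (b² + c² - a²)/(2bc) = 0.345583  →  A = 69.78°
cos(B) = (a² + c² - b²)/(2ac) = 0.082598  →  B = 85.26°
cos(C) = (a² + b² - c²)/(2ab) = 0.906637  →  C = 24.96°
Check: A + B + C = 180.0° ✓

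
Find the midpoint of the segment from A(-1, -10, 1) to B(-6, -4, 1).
Midpoint = ((-1-6)/2, (-10-4)/2, (1+1)/2) = (-3.5, -7, 1)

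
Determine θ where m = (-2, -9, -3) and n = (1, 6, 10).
m·n = -86, |m|² = 94, |n|² = 137
cos θ = -86/√12878 ≈ -0.7578
θ ≈ 139.3°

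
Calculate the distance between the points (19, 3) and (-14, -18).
Using the distance formula: d = sqrt((x₂-x₁)² + (y₂-y₁)²)
dx = (-14) - 19 = -33
dy = (-18) - 3 = -21
d = sqrt((-33)² + (-21)²) = sqrt(1089 + 441) = sqrt(1530) = 39.12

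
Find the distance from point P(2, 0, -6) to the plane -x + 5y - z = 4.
d = |(-1)(2) + 5(0) + (-1)(-6) - (4)| / √((-1)² + 5² + (-1)²) = 0/√27 = 0.0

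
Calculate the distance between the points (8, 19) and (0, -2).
Using the distance formula: d = sqrt((x₂-x₁)² + (y₂-y₁)²)
dx = 0 - 8 = -8
dy = (-2) - 19 = -21
d = sqrt((-8)² + (-21)²) = sqrt(64 + 441) = sqrt(505) = 22.47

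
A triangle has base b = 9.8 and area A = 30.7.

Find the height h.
A = ½bh  →  h = 2A/b
h = 2·30.7/9.8 = 6.265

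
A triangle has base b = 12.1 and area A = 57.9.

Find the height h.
A = ½bh  →  h = 2A/b
h = 2·57.9/12.1 = 9.57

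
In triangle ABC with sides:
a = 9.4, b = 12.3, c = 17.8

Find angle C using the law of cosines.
cos(C) = (a² + b² - c²)/(2ab)
cos(C) = (9.4² + 12.3² - 17.8²)/(2·9.4·12.3) = -77.19/231.24 = -0.333809
C = arccos(-0.333809) = 109.5°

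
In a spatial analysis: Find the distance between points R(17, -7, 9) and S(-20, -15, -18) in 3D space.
d = √[(-37)² + (-8)² + (-27)²] = √2162 = 46.5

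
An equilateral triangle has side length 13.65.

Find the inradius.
For an equilateral triangle, r = s/(2√3) where s is the side.
r = 13.65/(2√3) = 13.65/3.464102 = 3.94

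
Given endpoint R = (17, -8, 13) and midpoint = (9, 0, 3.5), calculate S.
S = (2×9 - 17, 2×0 - (-8), 2×3.5 - 13) = (1, 8, -6)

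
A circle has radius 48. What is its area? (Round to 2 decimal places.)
Area = pi * r²
Area = pi * 48²
Area = pi * 2304
Area = 7238.23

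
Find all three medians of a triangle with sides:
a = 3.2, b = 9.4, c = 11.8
Using m_x = ½√(2y² + 2z² - x²):
m_a = ½√(2·9.4² + 2·11.8² - 3.2²) = ½√444.96 = 10.55
m_b = ½√(2·3.2² + 2·11.8² - 9.4²) = ½√210.6 = 7.256
m_c = ½√(2·3.2² + 2·9.4² - 11.8²) = ½√57.96 = 3.807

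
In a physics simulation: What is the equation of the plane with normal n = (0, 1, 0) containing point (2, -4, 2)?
d = n·P = (0)(2) + (1)(-4) + (0)(2) = -4
Plane: y = -4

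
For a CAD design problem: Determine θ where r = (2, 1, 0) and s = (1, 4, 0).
r·s = 6, |r|² = 5, |s|² = 17
cos θ = 6/√85 ≈ 0.6508
θ ≈ 49.4°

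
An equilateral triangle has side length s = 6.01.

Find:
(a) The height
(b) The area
(a) Height h = s·√3/2 = 6.01·√3/2 = 5.205
(b) Area = (√3/4)·s² = (√3/4)·6.01² = (√3/4)·36.1201 = 15.64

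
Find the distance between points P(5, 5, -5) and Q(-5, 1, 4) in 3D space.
d = √[(-10)² + (-4)² + (9)²] = √197 = 14.04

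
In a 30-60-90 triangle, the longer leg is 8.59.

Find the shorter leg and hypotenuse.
In a 30-60-90 triangle, sides are in ratio 1 : √3 : 2.
Long leg = short leg·√3  →  short leg = 8.59/√3 = 4.959
Hypotenuse = 2·(short leg) = 2·8.59/√3 = 9.919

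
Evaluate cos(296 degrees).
cos(296 degrees) = 0.4384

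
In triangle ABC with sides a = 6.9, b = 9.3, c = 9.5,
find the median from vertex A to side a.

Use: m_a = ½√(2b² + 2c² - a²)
m_a = ½√(2·9.3² + 2·9.5² - 6.9²)
m_a = ½√(172.98 + 180.5 - 47.61) = ½√305.87 = 8.745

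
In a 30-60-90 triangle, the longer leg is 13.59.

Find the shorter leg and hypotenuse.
In a 30-60-90 triangle, sides are in ratio 1 : √3 : 2.
Long leg = short leg·√3  →  short leg = 13.59/√3 = 7.846
Hypotenuse = 2·(short leg) = 2·13.59/√3 = 15.69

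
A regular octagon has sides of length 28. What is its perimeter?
Perimeter = number of sides * side length
Perimeter = 8 * 28
Perimeter = 224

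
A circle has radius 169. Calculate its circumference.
Circumference = 2 * pi * r
Circumference = 2 * pi * 169
Circumference = 1061.86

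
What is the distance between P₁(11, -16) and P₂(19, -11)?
Using the distance formula: d = sqrt((x₂-x₁)² + (y₂-y₁)²)
dx = 19 - 11 = 8
dy = (-11) - (-16) = 5
d = sqrt(8² + 5²) = sqrt(64 + 25) = sqrt(89) = 9.43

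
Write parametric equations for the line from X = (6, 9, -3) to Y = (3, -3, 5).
Direction vector d = Y - X = (-3, -12, 8)
x = 6 - 3t, y = 9 - 12t, z = -3 + 8t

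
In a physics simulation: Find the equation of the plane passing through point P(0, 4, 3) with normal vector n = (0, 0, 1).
d = n·P = (0)(0) + (0)(4) + (1)(3) = 3
Plane: z = 3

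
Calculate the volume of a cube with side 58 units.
Volume = s³
Volume = 58³
Volume = 195112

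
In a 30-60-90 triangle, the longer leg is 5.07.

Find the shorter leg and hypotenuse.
In a 30-60-90 triangle, sides are in ratio 1 : √3 : 2.
Long leg = short leg·√3  →  short leg = 5.07/√3 = 2.927
Hypotenuse = 2·(short leg) = 2·5.07/√3 = 5.854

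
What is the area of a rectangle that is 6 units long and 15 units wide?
Area = length * width
Area = 6 * 15
Area = 90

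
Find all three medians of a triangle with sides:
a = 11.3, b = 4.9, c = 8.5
Using m_x = ½√(2y² + 2z² - x²):
m_a = ½√(2·4.9² + 2·8.5² - 11.3²) = ½√64.83 = 4.026
m_b = ½√(2·11.3² + 2·8.5² - 4.9²) = ½√375.87 = 9.694
m_c = ½√(2·11.3² + 2·4.9² - 8.5²) = ½√231.15 = 7.602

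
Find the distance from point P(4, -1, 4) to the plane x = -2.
d = |1(4) + 0(-1) + 0(4) - (-2)| / √(1² + 0² + 0²) = 6/√1 = 6.0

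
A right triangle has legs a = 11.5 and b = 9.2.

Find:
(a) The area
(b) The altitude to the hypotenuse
(a) Area = ½ab = ½·11.5·9.2 = 52.9
(b) Hypotenuse c = √(11.5² + 9.2²) = √216.89 = 14.7272
    Area = ½·c·h_c  →  h_c = 2·Area/c = 2·52.9/14.7272 = 7.184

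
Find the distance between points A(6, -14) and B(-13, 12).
Using the distance formula: d = sqrt((x₂-x₁)² + (y₂-y₁)²)
dx = (-13) - 6 = -19
dy = 12 - (-14) = 26
d = sqrt((-19)² + 26²) = sqrt(361 + 676) = sqrt(1037) = 32.20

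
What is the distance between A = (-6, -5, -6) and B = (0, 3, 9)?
d = √[(6)² + (8)² + (15)²] = √325 = 18.03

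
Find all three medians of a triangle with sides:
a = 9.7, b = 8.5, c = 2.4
Using m_x = ½√(2y² + 2z² - x²):
m_a = ½√(2·8.5² + 2·2.4² - 9.7²) = ½√61.93 = 3.935
m_b = ½√(2·9.7² + 2·2.4² - 8.5²) = ½√127.45 = 5.645
m_c = ½√(2·9.7² + 2·8.5² - 2.4²) = ½√326.92 = 9.04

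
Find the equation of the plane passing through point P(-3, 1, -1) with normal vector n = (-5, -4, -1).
d = n·P = (-5)(-3) + (-4)(1) + (-1)(-1) = 12
Plane: -5x - 4y - z = 12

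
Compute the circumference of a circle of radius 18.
Circumference = 2 * pi * r
Circumference = 2 * pi * 18
Circumference = 113.10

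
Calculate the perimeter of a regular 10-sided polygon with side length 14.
Perimeter = number of sides * side length
Perimeter = 10 * 14
Perimeter = 140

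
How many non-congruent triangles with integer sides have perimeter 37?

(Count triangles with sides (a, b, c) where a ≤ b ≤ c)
With a ≤ b ≤ c and a + b + c = 37, the triangle inequality a + b > c gives c < 37/2, so c ≤ 18.
Iterate a from 1 to ⌊p/3⌋ = 12; for each a, b ranges from a to ⌊(p−a)/2⌋ with c = p − a − b, keeping only c ≥ b.
Triples: (1, 18, 18), (2, 17, 18), (3, 16, 18), …
Count = 33 triangles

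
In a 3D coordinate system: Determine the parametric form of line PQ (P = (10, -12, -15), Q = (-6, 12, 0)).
Direction vector d = Q - P = (-16, 24, 15)
x = 10 - 16t, y = -12 + 24t, z = -15 + 15t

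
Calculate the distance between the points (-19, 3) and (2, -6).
Using the distance formula: d = sqrt((x₂-x₁)² + (y₂-y₁)²)
dx = 2 - (-19) = 21
dy = (-6) - 3 = -9
d = sqrt(21² + (-9)²) = sqrt(441 + 81) = sqrt(522) = 22.85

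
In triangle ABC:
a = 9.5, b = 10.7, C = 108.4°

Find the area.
Using A = ½ab·sin(C):
A = ½·9.5·10.7·sin(108.4°) = ½·101.65·0.948876 = 48.23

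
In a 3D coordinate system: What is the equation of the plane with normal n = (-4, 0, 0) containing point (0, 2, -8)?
d = n·P = (-4)(0) + (0)(2) + (0)(-8) = 0
Plane: -4x = 0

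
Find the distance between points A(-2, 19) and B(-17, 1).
Using the distance formula: d = sqrt((x₂-x₁)² + (y₂-y₁)²)
dx = (-17) - (-2) = -15
dy = 1 - 19 = -18
d = sqrt((-15)² + (-18)²) = sqrt(225 + 324) = sqrt(549) = 23.43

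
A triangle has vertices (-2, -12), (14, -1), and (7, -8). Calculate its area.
Using the coordinate formula: Area = (1/2)|x₁(y₂-y₃) + x₂(y₃-y₁) + x₃(y₁-y₂)|
Area = (1/2)|(-2)((-1)-(-8)) + 14((-8)-(-12)) + 7((-12)-(-1))|
Area = (1/2)|(-2)*7 + 14*4 + 7*(-11)|
Area = (1/2)|(-14) + 56 + (-77)|
Area = (1/2)*35 = 17.50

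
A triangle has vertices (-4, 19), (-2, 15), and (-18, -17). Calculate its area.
Using the coordinate formula: Area = (1/2)|x₁(y₂-y₃) + x₂(y₃-y₁) + x₃(y₁-y₂)|
Area = (1/2)|(-4)(15-(-17)) + (-2)((-17)-19) + (-18)(19-15)|
Area = (1/2)|(-4)*32 + (-2)*(-36) + (-18)*4|
Area = (1/2)|(-128) + 72 + (-72)|
Area = (1/2)*128 = 64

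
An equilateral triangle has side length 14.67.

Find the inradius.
For an equilateral triangle, r = s/(2√3) where s is the side.
r = 14.67/(2√3) = 14.67/3.464102 = 4.235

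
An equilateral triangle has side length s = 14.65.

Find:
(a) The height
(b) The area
(a) Height h = s·√3/2 = 14.65·√3/2 = 12.69
(b) Area = (√3/4)·s² = (√3/4)·14.65² = (√3/4)·214.623 = 92.93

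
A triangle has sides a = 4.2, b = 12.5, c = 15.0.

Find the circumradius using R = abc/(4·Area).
s = (a+b+c)/2 = 15.85
Area = √(s(s-a)(s-b)(s-c)) = √(15.85·11.65·3.35·0.85) = 22.9303
R = abc/(4·Area) = (4.2·12.5·15.0)/(4·22.9303) = 787.5/91.7212 = 8.586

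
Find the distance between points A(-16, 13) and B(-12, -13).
Using the distance formula: d = sqrt((x₂-x₁)² + (y₂-y₁)²)
dx = (-12) - (-16) = 4
dy = (-13) - 13 = -26
d = sqrt(4² + (-26)²) = sqrt(16 + 676) = sqrt(692) = 26.31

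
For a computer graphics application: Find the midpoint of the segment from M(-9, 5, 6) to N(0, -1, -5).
Midpoint = ((-9+0)/2, (5-1)/2, (6-5)/2) = (-4.5, 2, 0.5)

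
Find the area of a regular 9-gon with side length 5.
For a regular 9-gon with side length s = 5:
Apothem a = s / (2*tan(pi/9)) = 5 / (2*tan(pi/9)) ≈ 6.8687
Perimeter P = 9 * 5 = 45
Area = (1/2) * P * a = (1/2) * 45 * 6.8687 = 154.55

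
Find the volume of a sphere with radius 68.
Volume = (4/3) * pi * r³
Volume = (4/3) * pi * 68³
Volume = (4/3) * pi * 314432
Volume = 1317089.68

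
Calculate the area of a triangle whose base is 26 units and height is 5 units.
Area = (1/2) * base * height
Area = (1/2) * 26 * 5
Area = 65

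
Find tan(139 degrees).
tan(139 degrees) = -0.8693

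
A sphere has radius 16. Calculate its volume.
Volume = (4/3) * pi * r³
Volume = (4/3) * pi * 16³
Volume = (4/3) * pi * 4096
Volume = 17157.28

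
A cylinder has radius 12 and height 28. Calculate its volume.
Volume = pi * r² * h
Volume = pi * 12² * 28
Volume = pi * 144 * 28
Volume = pi * 4032
Volume = 12666.90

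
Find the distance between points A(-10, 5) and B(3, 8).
Using the distance formula: d = sqrt((x₂-x₁)² + (y₂-y₁)²)
dx = 3 - (-10) = 13
dy = 8 - 5 = 3
d = sqrt(13² + 3²) = sqrt(169 + 9) = sqrt(178) = 13.34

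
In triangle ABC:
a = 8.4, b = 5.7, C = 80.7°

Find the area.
Using A = ½ab·sin(C):
A = ½·8.4·5.7·sin(80.7°) = ½·47.88·0.986856 = 23.63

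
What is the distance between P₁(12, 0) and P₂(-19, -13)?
Using the distance formula: d = sqrt((x₂-x₁)² + (y₂-y₁)²)
dx = (-19) - 12 = -31
dy = (-13) - 0 = -13
d = sqrt((-31)² + (-13)²) = sqrt(961 + 169) = sqrt(1130) = 33.62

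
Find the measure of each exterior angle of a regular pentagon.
Exterior angle of a regular n-gon = 360/n
Exterior angle = 360/5
Exterior angle = 72 degrees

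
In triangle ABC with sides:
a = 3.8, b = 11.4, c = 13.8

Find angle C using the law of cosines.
cos(C) = (a² + b² - c²)/(2ab)
cos(C) = (3.8² + 11.4² - 13.8²)/(2·3.8·11.4) = -46.04/86.64 = -0.531394
C = arccos(-0.531394) = 122.1°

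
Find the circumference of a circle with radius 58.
Circumference = 2 * pi * r
Circumference = 2 * pi * 58
Circumference = 364.42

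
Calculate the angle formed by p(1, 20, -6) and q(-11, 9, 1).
p·q = 163, |p|² = 437, |q|² = 203
cos θ = 163/√88711 ≈ 0.5473
θ ≈ 56.82°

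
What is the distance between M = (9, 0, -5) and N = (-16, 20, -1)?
d = √[(-25)² + (20)² + (4)²] = √1041 = 32.26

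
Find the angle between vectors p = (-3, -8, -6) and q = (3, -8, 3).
p·q = 37, |p|² = 109, |q|² = 82
cos θ = 37/√8938 ≈ 0.3914
θ ≈ 66.96°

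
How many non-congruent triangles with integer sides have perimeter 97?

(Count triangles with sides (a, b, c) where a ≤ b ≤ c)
With a ≤ b ≤ c and a + b + c = 97, the triangle inequality a + b > c gives c < 97/2, so c ≤ 48.
Iterate a from 1 to ⌊p/3⌋ = 32; for each a, b ranges from a to ⌊(p−a)/2⌋ with c = p − a − b, keeping only c ≥ b.
Triples: (1, 48, 48), (2, 47, 48), (3, 46, 48), …
Count = 208 triangles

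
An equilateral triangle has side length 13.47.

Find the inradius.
For an equilateral triangle, r = s/(2√3) where s is the side.
r = 13.47/(2√3) = 13.47/3.464102 = 3.888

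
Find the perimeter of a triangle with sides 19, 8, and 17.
Perimeter = sum of all sides
Perimeter = 19 + 8 + 17
Perimeter = 44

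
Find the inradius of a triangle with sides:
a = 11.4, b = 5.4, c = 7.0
s = (a+b+c)/2 = (11.4+5.4+7.0)/2 = 11.9
Area = √(s(s-a)(s-b)(s-c)) = √(11.9·0.5·6.5·4.9) = 13.7662
r = Area/s = 13.7662/11.9 = 1.157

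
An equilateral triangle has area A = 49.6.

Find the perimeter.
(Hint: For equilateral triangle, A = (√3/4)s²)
A = (√3/4)s²  →  s² = 4A/√3 = 4·49.6/√3 = 114.546
s = 10.7026
Perimeter = 3s = 32.11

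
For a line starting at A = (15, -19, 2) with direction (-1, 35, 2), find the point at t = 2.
P(2) = (15 + (-1)(2), -19 + 35(2), 2 + 2(2)) = (13, 51, 6)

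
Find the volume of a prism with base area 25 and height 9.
Volume = base area * height
Volume = 25 * 9
Volume = 225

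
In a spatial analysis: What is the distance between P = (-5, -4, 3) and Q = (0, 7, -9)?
d = √[(5)² + (11)² + (-12)²] = √290 = 17.03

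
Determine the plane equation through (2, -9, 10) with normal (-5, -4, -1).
d = n·P = (-5)(2) + (-4)(-9) + (-1)(10) = 16
Plane: -5x - 4y - z = 16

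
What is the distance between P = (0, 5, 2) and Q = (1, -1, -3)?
d = √[(1)² + (-6)² + (-5)²] = √62 = 7.874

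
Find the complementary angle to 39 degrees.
Complementary angles sum to 90 degrees.
Other angle = 90 - 39
Other angle = 51 degrees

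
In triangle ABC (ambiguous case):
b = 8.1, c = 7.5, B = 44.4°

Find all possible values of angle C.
sin(C)/c = sin(B)/b  →  sin(C) = c·sin(B)/b = 7.5·sin(44.4°)/8.1 = 0.647836
C₁ = arcsin(0.647836) = 40.38°,  C₂ = 180° - C₁ = 139.62°
Check C₂: A = 180° - 44.4° - 139.62° = -4.02° ≤ 0, rejected
C = 40.38° (one solution)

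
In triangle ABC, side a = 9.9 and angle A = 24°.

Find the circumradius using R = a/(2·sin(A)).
R = a/(2·sin(A)) = 9.9/(2·sin(24°))
R = 9.9/(2·0.406737) = 9.9/0.813473 = 12.17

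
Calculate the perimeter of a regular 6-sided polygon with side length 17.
Perimeter = number of sides * side length
Perimeter = 6 * 17
Perimeter = 102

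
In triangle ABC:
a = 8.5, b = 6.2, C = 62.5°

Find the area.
Using A = ½ab·sin(C):
A = ½·8.5·6.2·sin(62.5°) = ½·52.7·0.887011 = 23.37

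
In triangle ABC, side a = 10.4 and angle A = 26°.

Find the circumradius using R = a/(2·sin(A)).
R = a/(2·sin(A)) = 10.4/(2·sin(26°))
R = 10.4/(2·0.438371) = 10.4/0.876742 = 11.86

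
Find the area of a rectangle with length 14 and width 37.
Area = length * width
Area = 14 * 37
Area = 518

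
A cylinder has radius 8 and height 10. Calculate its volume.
Volume = pi * r² * h
Volume = pi * 8² * 10
Volume = pi * 64 * 10
Volume = pi * 640
Volume = 2010.62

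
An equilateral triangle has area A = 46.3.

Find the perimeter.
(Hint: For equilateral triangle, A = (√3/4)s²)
A = (√3/4)s²  →  s² = 4A/√3 = 4·46.3/√3 = 106.925
s = 10.3405
Perimeter = 3s = 31.02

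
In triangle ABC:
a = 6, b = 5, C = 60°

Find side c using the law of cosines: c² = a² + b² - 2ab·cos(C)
c² = 6² + 5² - 2·6·5·cos(60°)
c² = 36 + 25 - 60·0.5000 = 31
c = √31 = 5.568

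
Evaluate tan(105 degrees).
tan(105 degrees) = -3.7321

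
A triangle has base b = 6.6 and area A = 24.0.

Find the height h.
A = ½bh  →  h = 2A/b
h = 2·24.0/6.6 = 7.273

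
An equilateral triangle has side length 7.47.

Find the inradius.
For an equilateral triangle, r = s/(2√3) where s is the side.
r = 7.47/(2√3) = 7.47/3.464102 = 2.156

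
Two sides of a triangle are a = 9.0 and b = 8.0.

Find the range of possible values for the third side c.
By the triangle inequality: |a - b| < c < a + b
|9.0 - 8.0| < c < 9.0 + 8.0
1 < c < 17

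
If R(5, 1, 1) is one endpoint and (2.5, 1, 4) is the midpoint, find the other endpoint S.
S = (2×2.5 - 5, 2×1 - 1, 2×4 - 1) = (0, 1, 7)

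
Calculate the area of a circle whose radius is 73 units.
Area = pi * r²
Area = pi * 73²
Area = pi * 5329
Area = 16741.55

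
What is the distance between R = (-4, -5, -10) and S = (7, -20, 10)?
d = √[(11)² + (-15)² + (20)²] = √746 = 27.31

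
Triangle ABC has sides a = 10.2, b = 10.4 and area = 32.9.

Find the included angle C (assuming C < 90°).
Area = ½ab·sin(C)  →  sin(C) = 2·Area/(ab)
sin(C) = 2·32.9/(10.2·10.4) = 0.620287
C = arcsin(0.620287) = 38.34°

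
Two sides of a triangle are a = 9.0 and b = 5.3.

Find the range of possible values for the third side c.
By the triangle inequality: |a - b| < c < a + b
|9.0 - 5.3| < c < 9.0 + 5.3
3.7 < c < 14.3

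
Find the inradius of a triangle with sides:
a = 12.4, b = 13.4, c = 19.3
s = (a+b+c)/2 = (12.4+13.4+19.3)/2 = 22.55
Area = √(s(s-a)(s-b)(s-c)) = √(22.55·10.15·9.15·3.25) = 82.5009
r = Area/s = 82.5009/22.55 = 3.659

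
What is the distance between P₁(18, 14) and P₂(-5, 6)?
Using the distance formula: d = sqrt((x₂-x₁)² + (y₂-y₁)²)
dx = (-5) - 18 = -23
dy = 6 - 14 = -8
d = sqrt((-23)² + (-8)²) = sqrt(529 + 64) = sqrt(593) = 24.35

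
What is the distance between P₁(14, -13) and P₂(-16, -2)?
Using the distance formula: d = sqrt((x₂-x₁)² + (y₂-y₁)²)
dx = (-16) - 14 = -30
dy = (-2) - (-13) = 11
d = sqrt((-30)² + 11²) = sqrt(900 + 121) = sqrt(1021) = 31.95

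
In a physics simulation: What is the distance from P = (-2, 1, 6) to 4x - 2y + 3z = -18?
d = |4(-2) + (-2)(1) + 3(6) - (-18)| / √(4² + (-2)² + 3²) = 26/√29 = 4.828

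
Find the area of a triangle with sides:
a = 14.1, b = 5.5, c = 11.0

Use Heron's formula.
s = (a+b+c)/2 = (14.1+5.5+11.0)/2 = 15.3
A = √(s(s-a)(s-b)(s-c)) = √(15.3·1.2·9.8·4.3)
A = √773.69 = 27.82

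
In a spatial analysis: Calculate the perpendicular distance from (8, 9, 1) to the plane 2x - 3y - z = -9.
d = |2(8) + (-3)(9) + (-1)(1) - (-9)| / √(2² + (-3)² + (-1)²) = 3/√14 = 0.8018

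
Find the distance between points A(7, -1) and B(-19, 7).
Using the distance formula: d = sqrt((x₂-x₁)² + (y₂-y₁)²)
dx = (-19) - 7 = -26
dy = 7 - (-1) = 8
d = sqrt((-26)² + 8²) = sqrt(676 + 64) = sqrt(740) = 27.20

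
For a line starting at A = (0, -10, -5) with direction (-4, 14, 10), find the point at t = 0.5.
P(0.5) = (0 + (-4)(0.5), -10 + 14(0.5), -5 + 10(0.5)) = (-2, -3, 0)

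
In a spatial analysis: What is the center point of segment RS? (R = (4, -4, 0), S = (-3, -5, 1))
Midpoint = ((4-3)/2, (-4-5)/2, (0+1)/2) = (0.5, -4.5, 0.5)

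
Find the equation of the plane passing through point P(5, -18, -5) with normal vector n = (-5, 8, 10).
d = n·P = (-5)(5) + (8)(-18) + (10)(-5) = -219
Plane: -5x + 8y + 10z = -219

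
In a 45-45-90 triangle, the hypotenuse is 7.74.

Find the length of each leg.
In a 45-45-90 triangle, hypotenuse = leg·√2  →  leg = hypotenuse/√2
leg = 7.74/√2 = 5.473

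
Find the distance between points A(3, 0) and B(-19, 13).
Using the distance formula: d = sqrt((x₂-x₁)² + (y₂-y₁)²)
dx = (-19) - 3 = -22
dy = 13 - 0 = 13
d = sqrt((-22)² + 13²) = sqrt(484 + 169) = sqrt(653) = 25.55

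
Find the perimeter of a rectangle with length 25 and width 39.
Perimeter = 2 * (length + width)
Perimeter = 2 * (25 + 39)
Perimeter = 2 * 64
Perimeter = 128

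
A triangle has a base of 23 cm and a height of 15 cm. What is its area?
Area = (1/2) * base * height
Area = (1/2) * 23 * 15
Area = 172.50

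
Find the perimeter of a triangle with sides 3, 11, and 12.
Perimeter = sum of all sides
Perimeter = 3 + 11 + 12
Perimeter = 26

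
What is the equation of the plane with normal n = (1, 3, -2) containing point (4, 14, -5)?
d = n·P = (1)(4) + (3)(14) + (-2)(-5) = 56
Plane: x + 3y - 2z = 56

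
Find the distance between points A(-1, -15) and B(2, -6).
Using the distance formula: d = sqrt((x₂-x₁)² + (y₂-y₁)²)
dx = 2 - (-1) = 3
dy = (-6) - (-15) = 9
d = sqrt(3² + 9²) = sqrt(9 + 81) = sqrt(90) = 9.49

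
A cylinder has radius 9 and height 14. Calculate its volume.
Volume = pi * r² * h
Volume = pi * 9² * 14
Volume = pi * 81 * 14
Volume = pi * 1134
Volume = 3562.57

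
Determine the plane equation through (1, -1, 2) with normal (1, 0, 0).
d = n·P = (1)(1) + (0)(-1) + (0)(2) = 1
Plane: x = 1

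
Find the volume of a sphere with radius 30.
Volume = (4/3) * pi * r³
Volume = (4/3) * pi * 30³
Volume = (4/3) * pi * 27000
Volume = 113097.34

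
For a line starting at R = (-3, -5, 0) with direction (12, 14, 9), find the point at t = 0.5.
P(0.5) = (-3 + 12(0.5), -5 + 14(0.5), 0 + 9(0.5)) = (3, 2, 4.5)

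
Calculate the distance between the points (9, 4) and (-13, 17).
Using the distance formula: d = sqrt((x₂-x₁)² + (y₂-y₁)²)
dx = (-13) - 9 = -22
dy = 17 - 4 = 13
d = sqrt((-22)² + 13²) = sqrt(484 + 169) = sqrt(653) = 25.55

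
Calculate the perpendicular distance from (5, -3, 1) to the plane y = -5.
d = |0(5) + 1(-3) + 0(1) - (-5)| / √(0² + 1² + 0²) = 2/√1 = 2.0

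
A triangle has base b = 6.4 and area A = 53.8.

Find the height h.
A = ½bh  →  h = 2A/b
h = 2·53.8/6.4 = 16.81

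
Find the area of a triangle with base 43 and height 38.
Area = (1/2) * base * height
Area = (1/2) * 43 * 38
Area = 817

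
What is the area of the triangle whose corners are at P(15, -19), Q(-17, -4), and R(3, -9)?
Using the coordinate formula: Area = (1/2)|x₁(y₂-y₃) + x₂(y₃-y₁) + x₃(y₁-y₂)|
Area = (1/2)|15((-4)-(-9)) + (-17)((-9)-(-19)) + 3((-19)-(-4))|
Area = (1/2)|15*5 + (-17)*10 + 3*(-15)|
Area = (1/2)|75 + (-170) + (-45)|
Area = (1/2)*140 = 70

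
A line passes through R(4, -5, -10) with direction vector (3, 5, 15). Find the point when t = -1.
P(-1) = (4 + 3(-1), -5 + 5(-1), -10 + 15(-1)) = (1, -10, -25)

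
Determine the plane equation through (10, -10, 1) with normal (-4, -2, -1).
d = n·P = (-4)(10) + (-2)(-10) + (-1)(1) = -21
Plane: -4x - 2y - z = -21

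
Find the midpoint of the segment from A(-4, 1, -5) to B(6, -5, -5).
Midpoint = ((-4+6)/2, (1-5)/2, (-5-5)/2) = (1, -2, -5)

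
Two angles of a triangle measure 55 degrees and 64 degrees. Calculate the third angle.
Sum of angles in a triangle = 180 degrees
Third angle = 180 - 55 - 64
Third angle = 61 degrees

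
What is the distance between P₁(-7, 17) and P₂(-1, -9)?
Using the distance formula: d = sqrt((x₂-x₁)² + (y₂-y₁)²)
dx = (-1) - (-7) = 6
dy = (-9) - 17 = -26
d = sqrt(6² + (-26)²) = sqrt(36 + 676) = sqrt(712) = 26.68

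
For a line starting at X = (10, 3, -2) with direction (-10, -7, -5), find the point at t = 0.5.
P(0.5) = (10 + (-10)(0.5), 3 + (-7)(0.5), -2 + (-5)(0.5)) = (5, -0.5, -4.5)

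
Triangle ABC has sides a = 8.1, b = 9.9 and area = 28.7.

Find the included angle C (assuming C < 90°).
Area = ½ab·sin(C)  →  sin(C) = 2·Area/(ab)
sin(C) = 2·28.7/(8.1·9.9) = 0.715800
C = arcsin(0.715800) = 45.71°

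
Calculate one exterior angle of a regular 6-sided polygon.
Exterior angle of a regular n-gon = 360/n
Exterior angle = 360/6
Exterior angle = 60 degrees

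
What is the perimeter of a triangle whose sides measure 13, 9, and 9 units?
Perimeter = sum of all sides
Perimeter = 13 + 9 + 9
Perimeter = 31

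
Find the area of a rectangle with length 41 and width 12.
Area = length * width
Area = 41 * 12
Area = 492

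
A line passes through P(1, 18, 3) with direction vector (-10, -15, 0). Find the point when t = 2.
P(2) = (1 + (-10)(2), 18 + (-15)(2), 3 + 0(2)) = (-19, -12, 3)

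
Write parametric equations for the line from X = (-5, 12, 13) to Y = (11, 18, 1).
Direction vector d = Y - X = (16, 6, -12)
x = -5 + 16t, y = 12 + 6t, z = 13 - 12t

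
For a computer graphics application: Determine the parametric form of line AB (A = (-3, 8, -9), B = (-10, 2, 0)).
Direction vector d = B - A = (-7, -6, 9)
x = -3 - 7t, y = 8 - 6t, z = -9 + 9t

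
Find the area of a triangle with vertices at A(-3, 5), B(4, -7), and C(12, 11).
Using the coordinate formula: Area = (1/2)|x₁(y₂-y₃) + x₂(y₃-y₁) + x₃(y₁-y₂)|
Area = (1/2)|(-3)((-7)-11) + 4(11-5) + 12(5-(-7))|
Area = (1/2)|(-3)*(-18) + 4*6 + 12*12|
Area = (1/2)|54 + 24 + 144|
Area = (1/2)*222 = 111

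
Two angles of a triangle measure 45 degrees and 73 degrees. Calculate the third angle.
Sum of angles in a triangle = 180 degrees
Third angle = 180 - 45 - 73
Third angle = 62 degrees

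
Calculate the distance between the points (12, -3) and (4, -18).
Using the distance formula: d = sqrt((x₂-x₁)² + (y₂-y₁)²)
dx = 4 - 12 = -8
dy = (-18) - (-3) = -15
d = sqrt((-8)² + (-15)²) = sqrt(64 + 225) = sqrt(289) = 17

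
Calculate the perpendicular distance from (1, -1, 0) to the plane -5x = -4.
d = |(-5)(1) + 0(-1) + 0(0) - (-4)| / √((-5)² + 0² + 0²) = 1/√25 = 0.2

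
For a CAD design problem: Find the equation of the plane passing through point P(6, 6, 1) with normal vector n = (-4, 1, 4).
d = n·P = (-4)(6) + (1)(6) + (4)(1) = -14
Plane: -4x + y + 4z = -14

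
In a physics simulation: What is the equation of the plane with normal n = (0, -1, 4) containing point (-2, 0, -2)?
d = n·P = (0)(-2) + (-1)(0) + (4)(-2) = -8
Plane: -y + 4z = -8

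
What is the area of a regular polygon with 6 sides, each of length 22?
For a regular 6-gon with side length s = 22:
Apothem a = s / (2*tan(pi/6)) = 22 / (2*tan(pi/6)) ≈ 19.0526
Perimeter P = 6 * 22 = 132
Area = (1/2) * P * a = (1/2) * 132 * 19.0526 = 1257.47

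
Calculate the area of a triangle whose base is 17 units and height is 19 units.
Area = (1/2) * base * height
Area = (1/2) * 17 * 19
Area = 161.50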